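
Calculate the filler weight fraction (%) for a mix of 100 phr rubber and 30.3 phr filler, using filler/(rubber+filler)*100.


Filler % = filler / (rubber + filler) * 100
= 30.3 / (100 + 30.3) * 100
= 30.3 / 130.3 * 100
= 23.25%

23.25%


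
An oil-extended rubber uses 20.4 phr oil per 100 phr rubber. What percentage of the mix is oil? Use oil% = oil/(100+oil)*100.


Oil % = oil / (100 + oil) * 100
= 20.4 / (100 + 20.4) * 100
= 20.4 / 120.4 * 100
= 16.94%

16.94%


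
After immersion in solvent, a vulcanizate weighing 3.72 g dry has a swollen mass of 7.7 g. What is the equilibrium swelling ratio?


Q = W_swollen / W_dry
Q = 7.7 / 3.72
Q = 2.07

Q = 2.07


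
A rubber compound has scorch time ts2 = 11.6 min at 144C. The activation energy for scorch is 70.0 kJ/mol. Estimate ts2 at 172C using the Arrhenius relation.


Convert temperatures: T1 = 144 + 273.15 = 417.15 K, T2 = 172 + 273.15 = 445.15 K
ts2_new = 11.6 * exp(70000 / 8.314 * (1/445.15 - 1/417.15))
1/T2 - 1/T1 = -1.5079e-04
ts2_new = 3.26 min

3.26 min


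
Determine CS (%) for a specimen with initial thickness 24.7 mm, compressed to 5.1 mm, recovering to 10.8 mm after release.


CS = (t0 - recovered) / (t0 - ts) * 100
= (24.7 - 10.8) / (24.7 - 5.1) * 100
= 13.9 / 19.6 * 100
= 70.9%

70.9%


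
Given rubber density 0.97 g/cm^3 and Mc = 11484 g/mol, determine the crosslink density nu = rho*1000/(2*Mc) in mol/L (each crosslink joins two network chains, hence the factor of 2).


nu = rho * 1000 / (2 * Mc)
nu = 0.97 * 1000 / (2 * 11484)
nu = 970.0 / 22968
nu = 0.0422 mol/L

0.0422 mol/L


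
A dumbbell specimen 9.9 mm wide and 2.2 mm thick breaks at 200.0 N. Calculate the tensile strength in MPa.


Area = width * thickness = 9.9 * 2.2 = 21.78 mm^2
TS = force / area = 200.0 / 21.78 = 9.18 MPa

9.18 MPa


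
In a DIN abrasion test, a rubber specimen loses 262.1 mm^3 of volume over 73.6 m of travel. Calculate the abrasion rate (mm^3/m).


Rate = volume_loss / distance
= 262.1 / 73.6
= 3.561 mm^3/m

3.561 mm^3/m


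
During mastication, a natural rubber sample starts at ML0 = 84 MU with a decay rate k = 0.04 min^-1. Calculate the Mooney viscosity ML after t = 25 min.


ML = ML0 * exp(-k * t)
ML = 84 * exp(-0.04 * 25)
ML = 84 * 0.3679
ML = 30.9 MU

30.9 MU


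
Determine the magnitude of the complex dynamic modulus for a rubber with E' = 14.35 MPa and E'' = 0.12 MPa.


|E*| = sqrt(E'^2 + E''^2)
= sqrt(14.35^2 + 0.12^2)
= sqrt(205.9225 + 0.0144)
= 14.351 MPa

14.351 MPa


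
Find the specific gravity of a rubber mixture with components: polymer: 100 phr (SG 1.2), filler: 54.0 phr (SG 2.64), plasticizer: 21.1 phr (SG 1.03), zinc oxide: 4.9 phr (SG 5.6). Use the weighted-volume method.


Sum of weights = 180.0
Volume contributions:
  polymer: 100/1.2 = 83.3333
  filler: 54.0/2.64 = 20.4545
  plasticizer: 21.1/1.03 = 20.4854
  zinc oxide: 4.9/5.6 = 0.8750
Sum of volumes = 125.1483
SG = 180.0 / 125.1483 = 1.438

SG = 1.438


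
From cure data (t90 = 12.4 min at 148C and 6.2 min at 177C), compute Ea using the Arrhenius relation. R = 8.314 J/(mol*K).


T1 = 421.15 K, T2 = 450.15 K
1/T1 - 1/T2 = 1.5297e-04
ln(t1/t2) = ln(12.4/6.2) = 0.6931
Ea = 8.314 * 0.6931 / 1.5297e-04 = 37673.1160 J/mol
Ea = 37.67 kJ/mol

37.67 kJ/mol


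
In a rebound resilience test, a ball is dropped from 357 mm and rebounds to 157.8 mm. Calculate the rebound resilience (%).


Resilience = h_rebound / h_drop * 100
= 157.8 / 357 * 100
= 44.2%

44.2%


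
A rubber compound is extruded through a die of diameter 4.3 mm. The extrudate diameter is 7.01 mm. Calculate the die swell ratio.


Die swell ratio = D_extrudate / D_die
= 7.01 / 4.3
= 1.63

Die swell = 1.63


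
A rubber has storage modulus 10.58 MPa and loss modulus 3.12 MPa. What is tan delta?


tan delta = E'' / E'
= 3.12 / 10.58
= 0.2949

tan delta = 0.2949


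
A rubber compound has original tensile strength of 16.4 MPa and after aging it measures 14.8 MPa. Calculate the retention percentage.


Retention = aged / original * 100
= 14.8 / 16.4 * 100
= 90.2%

90.2%


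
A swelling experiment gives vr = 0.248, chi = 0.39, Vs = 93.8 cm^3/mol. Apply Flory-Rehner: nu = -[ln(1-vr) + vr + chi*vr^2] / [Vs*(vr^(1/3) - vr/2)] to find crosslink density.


ln(1 - vr) = ln(1 - 0.248) = -0.2850
Numerator = -((-0.2850) + 0.248 + 0.39 * 0.248^2) = 0.0130
Denominator = 93.8 * (0.248^(1/3) - 0.248/2) = 47.3011
nu = 0.0130 / 47.3011 = 2.7552e-04 mol/cm^3

2.7552e-04 mol/cm^3


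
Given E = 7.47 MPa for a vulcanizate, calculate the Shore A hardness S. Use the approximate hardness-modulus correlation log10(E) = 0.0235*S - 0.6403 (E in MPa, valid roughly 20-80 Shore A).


log10(E) = 0.0235*S - 0.6403  =>  S = (log10(E) + 0.6403) / 0.0235
log10(7.47) = 0.873321
S = (0.873321 + 0.6403) / 0.0235 = 1.513621 / 0.0235
S = 64.4

Shore A = 64.4


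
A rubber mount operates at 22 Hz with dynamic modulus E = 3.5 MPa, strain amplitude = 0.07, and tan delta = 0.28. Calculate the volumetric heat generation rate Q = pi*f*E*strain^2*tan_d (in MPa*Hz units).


Q = pi * f * E * strain^2 * tan_d
= pi * 22 * 3.5 * 0.07^2 * 0.28
= pi * 22 * 3.5 * 0.0049 * 0.28
= 0.3319

Q = 0.3319


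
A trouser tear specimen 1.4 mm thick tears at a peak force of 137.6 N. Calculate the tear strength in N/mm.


Tear strength = force / thickness
= 137.6 / 1.4
= 98.29 N/mm

98.29 N/mm


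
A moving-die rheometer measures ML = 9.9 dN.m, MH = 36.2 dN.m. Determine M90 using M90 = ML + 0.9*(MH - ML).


M90 = ML + 0.9 * (MH - ML)
M90 = 9.9 + 0.9 * (36.2 - 9.9)
M90 = 9.9 + 0.9 * 26.3
M90 = 33.57 dN.m

33.57 dN.m


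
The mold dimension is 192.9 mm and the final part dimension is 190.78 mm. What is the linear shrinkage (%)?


Shrinkage = (mold - part) / mold * 100
= (192.9 - 190.78) / 192.9 * 100
= 2.12 / 192.9 * 100
= 1.1%

1.1%


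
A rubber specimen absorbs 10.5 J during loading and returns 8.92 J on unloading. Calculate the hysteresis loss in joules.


Hysteresis loss = loading - unloading
= 10.5 - 8.92
= 1.58 J

1.58 J


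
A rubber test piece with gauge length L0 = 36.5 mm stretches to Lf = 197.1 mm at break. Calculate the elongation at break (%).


Elongation = (Lf - L0) / L0 * 100
= (197.1 - 36.5) / 36.5 * 100
= 160.6 / 36.5 * 100
= 440.0%

440.0%


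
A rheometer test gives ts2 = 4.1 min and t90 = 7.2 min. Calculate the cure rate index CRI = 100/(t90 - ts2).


CRI = 100 / (t90 - ts2)
= 100 / (7.2 - 4.1)
= 100 / 3.1
= 32.26 min^-1

32.26 min^-1


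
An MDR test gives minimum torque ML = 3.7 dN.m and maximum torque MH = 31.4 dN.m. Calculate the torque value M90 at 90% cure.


M90 = ML + 0.9 * (MH - ML)
M90 = 3.7 + 0.9 * (31.4 - 3.7)
M90 = 3.7 + 0.9 * 27.7
M90 = 28.63 dN.m

28.63 dN.m


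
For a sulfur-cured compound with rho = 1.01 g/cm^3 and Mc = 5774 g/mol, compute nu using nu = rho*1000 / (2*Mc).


nu = rho * 1000 / (2 * Mc)
nu = 1.01 * 1000 / (2 * 5774)
nu = 1010.0 / 11548
nu = 0.0875 mol/L

0.0875 mol/L


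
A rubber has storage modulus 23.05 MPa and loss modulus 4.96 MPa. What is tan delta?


tan delta = E'' / E'
= 4.96 / 23.05
= 0.2152

tan delta = 0.2152


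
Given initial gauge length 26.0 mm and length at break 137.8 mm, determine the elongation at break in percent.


Elongation = (Lf - L0) / L0 * 100
= (137.8 - 26.0) / 26.0 * 100
= 111.8 / 26.0 * 100
= 430.0%

430.0%


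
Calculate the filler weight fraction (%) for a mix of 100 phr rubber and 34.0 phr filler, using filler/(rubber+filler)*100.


Filler % = filler / (rubber + filler) * 100
= 34.0 / (100 + 34.0) * 100
= 34.0 / 134.0 * 100
= 25.37%

25.37%


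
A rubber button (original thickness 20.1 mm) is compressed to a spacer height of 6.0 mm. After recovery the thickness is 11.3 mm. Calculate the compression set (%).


CS = (t0 - recovered) / (t0 - ts) * 100
= (20.1 - 11.3) / (20.1 - 6.0) * 100
= 8.8 / 14.1 * 100
= 62.4%

62.4%


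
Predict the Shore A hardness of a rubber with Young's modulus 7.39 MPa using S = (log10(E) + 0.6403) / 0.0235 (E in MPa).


log10(E) = 0.0235*S - 0.6403  =>  S = (log10(E) + 0.6403) / 0.0235
log10(7.39) = 0.868644
S = (0.868644 + 0.6403) / 0.0235 = 1.508944 / 0.0235
S = 64.2

Shore A = 64.2


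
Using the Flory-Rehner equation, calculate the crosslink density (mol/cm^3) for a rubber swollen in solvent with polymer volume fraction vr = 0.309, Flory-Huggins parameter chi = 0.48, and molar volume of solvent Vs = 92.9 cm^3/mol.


ln(1 - vr) = ln(1 - 0.309) = -0.3696
Numerator = -((-0.3696) + 0.309 + 0.48 * 0.309^2) = 0.0148
Denominator = 92.9 * (0.309^(1/3) - 0.309/2) = 48.4531
nu = 0.0148 / 48.4531 = 3.0513e-04 mol/cm^3

3.0513e-04 mol/cm^3


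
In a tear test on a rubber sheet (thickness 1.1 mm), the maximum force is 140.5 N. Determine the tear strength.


Tear strength = force / thickness
= 140.5 / 1.1
= 127.73 N/mm

127.73 N/mm


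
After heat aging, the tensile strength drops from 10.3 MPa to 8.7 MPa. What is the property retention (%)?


Retention = aged / original * 100
= 8.7 / 10.3 * 100
= 84.5%

84.5%


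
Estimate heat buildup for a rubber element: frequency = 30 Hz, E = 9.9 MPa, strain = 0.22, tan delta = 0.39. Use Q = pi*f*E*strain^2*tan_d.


Q = pi * f * E * strain^2 * tan_d
= pi * 30 * 9.9 * 0.22^2 * 0.39
= pi * 30 * 9.9 * 0.0484 * 0.39
= 17.6123

Q = 17.6123


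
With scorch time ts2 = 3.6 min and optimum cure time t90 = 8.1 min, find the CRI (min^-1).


CRI = 100 / (t90 - ts2)
= 100 / (8.1 - 3.6)
= 100 / 4.5
= 22.22 min^-1

22.22 min^-1


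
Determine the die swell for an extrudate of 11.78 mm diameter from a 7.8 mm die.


Die swell ratio = D_extrudate / D_die
= 11.78 / 7.8
= 1.51

Die swell = 1.51


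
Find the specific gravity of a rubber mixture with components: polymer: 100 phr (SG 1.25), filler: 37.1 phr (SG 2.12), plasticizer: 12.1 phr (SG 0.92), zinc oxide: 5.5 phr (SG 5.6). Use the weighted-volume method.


Sum of weights = 154.7
Volume contributions:
  polymer: 100/1.25 = 80.0000
  filler: 37.1/2.12 = 17.5000
  plasticizer: 12.1/0.92 = 13.1522
  zinc oxide: 5.5/5.6 = 0.9821
Sum of volumes = 111.6343
SG = 154.7 / 111.6343 = 1.386

SG = 1.386


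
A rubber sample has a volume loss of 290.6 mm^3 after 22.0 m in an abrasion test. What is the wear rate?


Rate = volume_loss / distance
= 290.6 / 22.0
= 13.209 mm^3/m

13.209 mm^3/m


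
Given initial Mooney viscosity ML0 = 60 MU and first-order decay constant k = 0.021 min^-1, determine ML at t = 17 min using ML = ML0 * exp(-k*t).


ML = ML0 * exp(-k * t)
ML = 60 * exp(-0.021 * 17)
ML = 60 * 0.6998
ML = 41.99 MU

41.99 MU


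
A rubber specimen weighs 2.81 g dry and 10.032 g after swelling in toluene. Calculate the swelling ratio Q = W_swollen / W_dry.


Q = W_swollen / W_dry
Q = 10.032 / 2.81
Q = 3.57

Q = 3.57


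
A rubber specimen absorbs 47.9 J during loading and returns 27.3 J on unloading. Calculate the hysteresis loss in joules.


Hysteresis loss = loading - unloading
= 47.9 - 27.3
= 20.6 J

20.6 J


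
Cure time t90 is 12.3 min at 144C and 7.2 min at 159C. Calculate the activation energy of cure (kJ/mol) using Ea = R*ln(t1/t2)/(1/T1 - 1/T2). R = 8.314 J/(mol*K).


T1 = 417.15 K, T2 = 432.15 K
1/T1 - 1/T2 = 8.3208e-05
ln(t1/t2) = ln(12.3/7.2) = 0.5355
Ea = 8.314 * 0.5355 / 8.3208e-05 = 53508.1322 J/mol
Ea = 53.51 kJ/mol

53.51 kJ/mol


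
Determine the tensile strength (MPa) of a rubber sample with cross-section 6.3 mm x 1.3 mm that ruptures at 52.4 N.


Area = width * thickness = 6.3 * 1.3 = 8.19 mm^2
TS = force / area = 52.4 / 8.19 = 6.4 MPa

6.4 MPa


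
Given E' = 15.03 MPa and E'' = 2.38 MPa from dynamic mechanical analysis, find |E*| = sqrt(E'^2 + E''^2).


|E*| = sqrt(E'^2 + E''^2)
= sqrt(15.03^2 + 2.38^2)
= sqrt(225.9009 + 5.6644)
= 15.217 MPa

15.217 MPa


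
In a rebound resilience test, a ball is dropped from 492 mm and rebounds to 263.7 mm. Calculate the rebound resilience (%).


Resilience = h_rebound / h_drop * 100
= 263.7 / 492 * 100
= 53.6%

53.6%


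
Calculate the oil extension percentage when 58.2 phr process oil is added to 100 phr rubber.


Oil % = oil / (100 + oil) * 100
= 58.2 / (100 + 58.2) * 100
= 58.2 / 158.2 * 100
= 36.79%

36.79%


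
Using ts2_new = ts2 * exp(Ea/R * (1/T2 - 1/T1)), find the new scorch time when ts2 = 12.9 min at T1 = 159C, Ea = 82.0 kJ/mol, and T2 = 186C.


Convert temperatures: T1 = 159 + 273.15 = 432.15 K, T2 = 186 + 273.15 = 459.15 K
ts2_new = 12.9 * exp(82000 / 8.314 * (1/459.15 - 1/432.15))
1/T2 - 1/T1 = -1.3607e-04
ts2_new = 3.37 min

3.37 min


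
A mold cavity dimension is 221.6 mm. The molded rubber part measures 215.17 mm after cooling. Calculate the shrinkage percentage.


Shrinkage = (mold - part) / mold * 100
= (221.6 - 215.17) / 221.6 * 100
= 6.43 / 221.6 * 100
= 2.9%

2.9%


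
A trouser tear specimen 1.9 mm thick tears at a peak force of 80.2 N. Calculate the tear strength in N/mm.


Tear strength = force / thickness
= 80.2 / 1.9
= 42.21 N/mm

42.21 N/mm


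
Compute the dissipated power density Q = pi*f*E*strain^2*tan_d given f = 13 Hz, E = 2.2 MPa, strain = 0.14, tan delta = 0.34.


Q = pi * f * E * strain^2 * tan_d
= pi * 13 * 2.2 * 0.14^2 * 0.34
= pi * 13 * 2.2 * 0.0196 * 0.34
= 0.5988

Q = 0.5988


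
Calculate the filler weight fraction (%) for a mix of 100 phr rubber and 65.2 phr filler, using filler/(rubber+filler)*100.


Filler % = filler / (rubber + filler) * 100
= 65.2 / (100 + 65.2) * 100
= 65.2 / 165.2 * 100
= 39.47%

39.47%


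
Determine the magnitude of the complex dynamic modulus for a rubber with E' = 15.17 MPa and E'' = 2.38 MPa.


|E*| = sqrt(E'^2 + E''^2)
= sqrt(15.17^2 + 2.38^2)
= sqrt(230.1289 + 5.6644)
= 15.356 MPa

15.356 MPa


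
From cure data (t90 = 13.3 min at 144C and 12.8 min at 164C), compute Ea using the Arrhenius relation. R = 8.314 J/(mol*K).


T1 = 417.15 K, T2 = 437.15 K
1/T1 - 1/T2 = 1.0967e-04
ln(t1/t2) = ln(13.3/12.8) = 0.0383
Ea = 8.314 * 0.0383 / 1.0967e-04 = 2904.7943 J/mol
Ea = 2.9 kJ/mol

2.9 kJ/mol


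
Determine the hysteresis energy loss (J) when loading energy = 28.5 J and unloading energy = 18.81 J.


Hysteresis loss = loading - unloading
= 28.5 - 18.81
= 9.69 J

9.69 J


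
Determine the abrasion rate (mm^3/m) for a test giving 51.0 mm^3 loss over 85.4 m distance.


Rate = volume_loss / distance
= 51.0 / 85.4
= 0.597 mm^3/m

0.597 mm^3/m


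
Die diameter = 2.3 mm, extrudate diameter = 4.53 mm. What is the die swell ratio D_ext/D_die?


Die swell ratio = D_extrudate / D_die
= 4.53 / 2.3
= 1.97

Die swell = 1.97


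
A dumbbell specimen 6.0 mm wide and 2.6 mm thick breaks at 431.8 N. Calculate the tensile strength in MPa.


Area = width * thickness = 6.0 * 2.6 = 15.6 mm^2
TS = force / area = 431.8 / 15.6 = 27.68 MPa

27.68 MPa


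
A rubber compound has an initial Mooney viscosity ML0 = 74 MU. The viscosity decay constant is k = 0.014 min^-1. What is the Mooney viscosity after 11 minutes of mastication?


ML = ML0 * exp(-k * t)
ML = 74 * exp(-0.014 * 11)
ML = 74 * 0.8573
ML = 63.44 MU

63.44 MU


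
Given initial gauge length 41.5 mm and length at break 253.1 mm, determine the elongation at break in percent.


Elongation = (Lf - L0) / L0 * 100
= (253.1 - 41.5) / 41.5 * 100
= 211.6 / 41.5 * 100
= 509.9%

509.9%


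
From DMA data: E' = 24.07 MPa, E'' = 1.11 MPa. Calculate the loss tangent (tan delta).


tan delta = E'' / E'
= 1.11 / 24.07
= 0.0461

tan delta = 0.0461


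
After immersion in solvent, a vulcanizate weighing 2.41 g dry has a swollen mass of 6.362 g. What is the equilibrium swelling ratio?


Q = W_swollen / W_dry
Q = 6.362 / 2.41
Q = 2.64

Q = 2.64


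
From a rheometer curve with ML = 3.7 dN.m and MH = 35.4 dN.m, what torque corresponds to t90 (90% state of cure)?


M90 = ML + 0.9 * (MH - ML)
M90 = 3.7 + 0.9 * (35.4 - 3.7)
M90 = 3.7 + 0.9 * 31.7
M90 = 32.23 dN.m

32.23 dN.m


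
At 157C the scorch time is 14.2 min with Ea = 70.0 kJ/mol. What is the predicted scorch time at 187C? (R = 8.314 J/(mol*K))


Convert temperatures: T1 = 157 + 273.15 = 430.15 K, T2 = 187 + 273.15 = 460.15 K
ts2_new = 14.2 * exp(70000 / 8.314 * (1/460.15 - 1/430.15))
1/T2 - 1/T1 = -1.5157e-04
ts2_new = 3.96 min

3.96 min


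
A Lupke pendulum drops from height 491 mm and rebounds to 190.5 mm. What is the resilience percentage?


Resilience = h_rebound / h_drop * 100
= 190.5 / 491 * 100
= 38.8%

38.8%


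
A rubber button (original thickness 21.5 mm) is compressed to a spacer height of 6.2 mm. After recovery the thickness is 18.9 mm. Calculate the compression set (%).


CS = (t0 - recovered) / (t0 - ts) * 100
= (21.5 - 18.9) / (21.5 - 6.2) * 100
= 2.6 / 15.3 * 100
= 17.0%

17.0%


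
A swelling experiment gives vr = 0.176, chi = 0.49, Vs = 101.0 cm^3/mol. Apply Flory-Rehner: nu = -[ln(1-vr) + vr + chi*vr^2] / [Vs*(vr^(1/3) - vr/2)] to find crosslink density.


ln(1 - vr) = ln(1 - 0.176) = -0.1936
Numerator = -((-0.1936) + 0.176 + 0.49 * 0.176^2) = 0.0024
Denominator = 101.0 * (0.176^(1/3) - 0.176/2) = 47.7132
nu = 0.0024 / 47.7132 = 5.0437e-05 mol/cm^3

5.0437e-05 mol/cm^3


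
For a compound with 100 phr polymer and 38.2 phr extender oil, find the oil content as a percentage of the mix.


Oil % = oil / (100 + oil) * 100
= 38.2 / (100 + 38.2) * 100
= 38.2 / 138.2 * 100
= 27.64%

27.64%


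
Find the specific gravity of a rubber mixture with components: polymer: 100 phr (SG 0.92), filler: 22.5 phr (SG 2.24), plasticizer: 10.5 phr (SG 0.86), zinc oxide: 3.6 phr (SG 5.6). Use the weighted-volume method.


Sum of weights = 136.6
Volume contributions:
  polymer: 100/0.92 = 108.6957
  filler: 22.5/2.24 = 10.0446
  plasticizer: 10.5/0.86 = 12.2093
  zinc oxide: 3.6/5.6 = 0.6429
Sum of volumes = 131.5925
SG = 136.6 / 131.5925 = 1.038

SG = 1.038


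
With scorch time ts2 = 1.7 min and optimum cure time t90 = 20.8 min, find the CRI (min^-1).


CRI = 100 / (t90 - ts2)
= 100 / (20.8 - 1.7)
= 100 / 19.1
= 5.24 min^-1

5.24 min^-1


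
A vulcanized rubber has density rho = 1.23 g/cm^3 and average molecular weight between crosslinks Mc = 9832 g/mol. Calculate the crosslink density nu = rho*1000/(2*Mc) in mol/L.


nu = rho * 1000 / (2 * Mc)
nu = 1.23 * 1000 / (2 * 9832)
nu = 1230.0 / 19664
nu = 0.0626 mol/L

0.0626 mol/L


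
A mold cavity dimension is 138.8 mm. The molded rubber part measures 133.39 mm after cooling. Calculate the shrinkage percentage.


Shrinkage = (mold - part) / mold * 100
= (138.8 - 133.39) / 138.8 * 100
= 5.41 / 138.8 * 100
= 3.9%

3.9%


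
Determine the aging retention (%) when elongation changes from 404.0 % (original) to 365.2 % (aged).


Retention = aged / original * 100
= 365.2 / 404.0 * 100
= 90.4%

90.4%


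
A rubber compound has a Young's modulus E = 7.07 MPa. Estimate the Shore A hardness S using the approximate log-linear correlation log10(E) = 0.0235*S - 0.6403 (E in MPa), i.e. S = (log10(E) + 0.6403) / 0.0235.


log10(E) = 0.0235*S - 0.6403  =>  S = (log10(E) + 0.6403) / 0.0235
log10(7.07) = 0.849419
S = (0.849419 + 0.6403) / 0.0235 = 1.489719 / 0.0235
S = 63.4

Shore A = 63.4


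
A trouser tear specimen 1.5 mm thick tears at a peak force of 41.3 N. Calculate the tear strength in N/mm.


Tear strength = force / thickness
= 41.3 / 1.5
= 27.53 N/mm

27.53 N/mm


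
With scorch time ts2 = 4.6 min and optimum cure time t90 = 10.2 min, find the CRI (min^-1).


CRI = 100 / (t90 - ts2)
= 100 / (10.2 - 4.6)
= 100 / 5.6
= 17.86 min^-1

17.86 min^-1


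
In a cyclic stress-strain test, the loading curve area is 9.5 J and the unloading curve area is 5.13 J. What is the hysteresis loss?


Hysteresis loss = loading - unloading
= 9.5 - 5.13
= 4.37 J

4.37 J


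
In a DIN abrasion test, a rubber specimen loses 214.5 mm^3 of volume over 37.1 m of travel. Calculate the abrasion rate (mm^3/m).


Rate = volume_loss / distance
= 214.5 / 37.1
= 5.782 mm^3/m

5.782 mm^3/m


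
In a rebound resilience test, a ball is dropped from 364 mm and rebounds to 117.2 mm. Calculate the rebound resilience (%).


Resilience = h_rebound / h_drop * 100
= 117.2 / 364 * 100
= 32.2%

32.2%


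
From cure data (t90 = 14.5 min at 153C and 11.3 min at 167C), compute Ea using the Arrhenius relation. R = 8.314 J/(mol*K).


T1 = 426.15 K, T2 = 440.15 K
1/T1 - 1/T2 = 7.4639e-05
ln(t1/t2) = ln(14.5/11.3) = 0.2493
Ea = 8.314 * 0.2493 / 7.4639e-05 = 27774.5772 J/mol
Ea = 27.77 kJ/mol

27.77 kJ/mol


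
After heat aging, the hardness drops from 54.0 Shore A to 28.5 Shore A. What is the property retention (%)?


Retention = aged / original * 100
= 28.5 / 54.0 * 100
= 52.8%

52.8%


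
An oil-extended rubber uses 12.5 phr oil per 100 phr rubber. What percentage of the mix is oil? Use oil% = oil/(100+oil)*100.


Oil % = oil / (100 + oil) * 100
= 12.5 / (100 + 12.5) * 100
= 12.5 / 112.5 * 100
= 11.11%

11.11%


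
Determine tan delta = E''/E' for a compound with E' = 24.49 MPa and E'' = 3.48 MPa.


tan delta = E'' / E'
= 3.48 / 24.49
= 0.1421

tan delta = 0.1421


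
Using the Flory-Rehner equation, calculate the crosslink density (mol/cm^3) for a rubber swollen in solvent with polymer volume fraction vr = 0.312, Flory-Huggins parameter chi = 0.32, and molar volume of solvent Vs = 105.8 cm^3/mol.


ln(1 - vr) = ln(1 - 0.312) = -0.3740
Numerator = -((-0.3740) + 0.312 + 0.32 * 0.312^2) = 0.0308
Denominator = 105.8 * (0.312^(1/3) - 0.312/2) = 55.2532
nu = 0.0308 / 55.2532 = 5.5773e-04 mol/cm^3

5.5773e-04 mol/cm^3


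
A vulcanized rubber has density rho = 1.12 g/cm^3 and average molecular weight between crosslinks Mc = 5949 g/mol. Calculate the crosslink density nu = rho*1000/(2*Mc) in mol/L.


nu = rho * 1000 / (2 * Mc)
nu = 1.12 * 1000 / (2 * 5949)
nu = 1120.0 / 11898
nu = 0.0941 mol/L

0.0941 mol/L


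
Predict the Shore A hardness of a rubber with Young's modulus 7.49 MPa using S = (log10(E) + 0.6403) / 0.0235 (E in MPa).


log10(E) = 0.0235*S - 0.6403  =>  S = (log10(E) + 0.6403) / 0.0235
log10(7.49) = 0.874482
S = (0.874482 + 0.6403) / 0.0235 = 1.514782 / 0.0235
S = 64.5

Shore A = 64.5


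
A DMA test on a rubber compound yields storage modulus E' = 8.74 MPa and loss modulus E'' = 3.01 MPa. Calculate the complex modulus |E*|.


|E*| = sqrt(E'^2 + E''^2)
= sqrt(8.74^2 + 3.01^2)
= sqrt(76.3876 + 9.0601)
= 9.244 MPa

9.244 MPa


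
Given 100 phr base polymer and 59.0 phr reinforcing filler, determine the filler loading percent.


Filler % = filler / (rubber + filler) * 100
= 59.0 / (100 + 59.0) * 100
= 59.0 / 159.0 * 100
= 37.11%

37.11%


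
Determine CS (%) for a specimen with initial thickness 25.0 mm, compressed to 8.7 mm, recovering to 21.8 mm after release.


CS = (t0 - recovered) / (t0 - ts) * 100
= (25.0 - 21.8) / (25.0 - 8.7) * 100
= 3.2 / 16.3 * 100
= 19.6%

19.6%


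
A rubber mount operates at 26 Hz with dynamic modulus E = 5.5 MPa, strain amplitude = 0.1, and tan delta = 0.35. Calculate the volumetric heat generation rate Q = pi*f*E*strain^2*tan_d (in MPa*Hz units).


Q = pi * f * E * strain^2 * tan_d
= pi * 26 * 5.5 * 0.1^2 * 0.35
= pi * 26 * 5.5 * 0.0100 * 0.35
= 1.5724

Q = 1.5724


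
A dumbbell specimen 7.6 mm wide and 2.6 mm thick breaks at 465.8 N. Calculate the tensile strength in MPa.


Area = width * thickness = 7.6 * 2.6 = 19.76 mm^2
TS = force / area = 465.8 / 19.76 = 23.57 MPa

23.57 MPa


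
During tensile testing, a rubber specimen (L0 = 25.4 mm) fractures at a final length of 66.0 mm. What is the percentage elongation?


Elongation = (Lf - L0) / L0 * 100
= (66.0 - 25.4) / 25.4 * 100
= 40.6 / 25.4 * 100
= 159.8%

159.8%


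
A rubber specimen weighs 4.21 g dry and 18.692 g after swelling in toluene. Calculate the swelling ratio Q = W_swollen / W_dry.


Q = W_swollen / W_dry
Q = 18.692 / 4.21
Q = 4.44

Q = 4.44


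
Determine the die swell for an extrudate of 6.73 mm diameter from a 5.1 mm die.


Die swell ratio = D_extrudate / D_die
= 6.73 / 5.1
= 1.32

Die swell = 1.32


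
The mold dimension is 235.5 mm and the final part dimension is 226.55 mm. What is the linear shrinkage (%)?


Shrinkage = (mold - part) / mold * 100
= (235.5 - 226.55) / 235.5 * 100
= 8.95 / 235.5 * 100
= 3.8%

3.8%


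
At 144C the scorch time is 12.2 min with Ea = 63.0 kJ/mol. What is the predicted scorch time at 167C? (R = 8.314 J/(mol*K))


Convert temperatures: T1 = 144 + 273.15 = 417.15 K, T2 = 167 + 273.15 = 440.15 K
ts2_new = 12.2 * exp(63000 / 8.314 * (1/440.15 - 1/417.15))
1/T2 - 1/T1 = -1.2527e-04
ts2_new = 4.72 min

4.72 min


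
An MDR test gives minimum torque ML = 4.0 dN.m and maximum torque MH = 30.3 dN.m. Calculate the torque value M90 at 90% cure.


M90 = ML + 0.9 * (MH - ML)
M90 = 4.0 + 0.9 * (30.3 - 4.0)
M90 = 4.0 + 0.9 * 26.3
M90 = 27.67 dN.m

27.67 dN.m


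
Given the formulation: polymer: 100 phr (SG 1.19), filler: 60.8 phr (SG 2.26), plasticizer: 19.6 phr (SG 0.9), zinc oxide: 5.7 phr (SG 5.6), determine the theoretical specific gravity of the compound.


Sum of weights = 186.1
Volume contributions:
  polymer: 100/1.19 = 84.0336
  filler: 60.8/2.26 = 26.9027
  plasticizer: 19.6/0.9 = 21.7778
  zinc oxide: 5.7/5.6 = 1.0179
Sum of volumes = 133.7319
SG = 186.1 / 133.7319 = 1.392

SG = 1.392


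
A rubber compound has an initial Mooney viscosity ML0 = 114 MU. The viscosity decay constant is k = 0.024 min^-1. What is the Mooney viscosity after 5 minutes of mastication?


ML = ML0 * exp(-k * t)
ML = 114 * exp(-0.024 * 5)
ML = 114 * 0.8869
ML = 101.11 MU

101.11 MU


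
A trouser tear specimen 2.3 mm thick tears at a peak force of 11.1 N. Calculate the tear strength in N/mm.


Tear strength = force / thickness
= 11.1 / 2.3
= 4.83 N/mm

4.83 N/mm


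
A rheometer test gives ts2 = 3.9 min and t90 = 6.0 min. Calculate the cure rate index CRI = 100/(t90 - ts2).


CRI = 100 / (t90 - ts2)
= 100 / (6.0 - 3.9)
= 100 / 2.1
= 47.62 min^-1

47.62 min^-1


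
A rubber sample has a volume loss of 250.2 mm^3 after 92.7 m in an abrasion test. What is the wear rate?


Rate = volume_loss / distance
= 250.2 / 92.7
= 2.699 mm^3/m

2.699 mm^3/m


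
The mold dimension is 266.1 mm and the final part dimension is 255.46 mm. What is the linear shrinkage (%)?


Shrinkage = (mold - part) / mold * 100
= (266.1 - 255.46) / 266.1 * 100
= 10.64 / 266.1 * 100
= 4.0%

4.0%


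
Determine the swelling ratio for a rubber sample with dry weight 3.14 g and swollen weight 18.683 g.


Q = W_swollen / W_dry
Q = 18.683 / 3.14
Q = 5.95

Q = 5.95


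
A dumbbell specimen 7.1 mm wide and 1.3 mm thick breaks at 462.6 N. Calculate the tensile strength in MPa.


Area = width * thickness = 7.1 * 1.3 = 9.23 mm^2
TS = force / area = 462.6 / 9.23 = 50.12 MPa

50.12 MPa


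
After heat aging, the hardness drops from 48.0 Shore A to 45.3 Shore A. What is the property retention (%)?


Retention = aged / original * 100
= 45.3 / 48.0 * 100
= 94.4%

94.4%


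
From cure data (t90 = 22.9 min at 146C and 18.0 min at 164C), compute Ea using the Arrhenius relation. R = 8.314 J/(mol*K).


T1 = 419.15 K, T2 = 437.15 K
1/T1 - 1/T2 = 9.8236e-05
ln(t1/t2) = ln(22.9/18.0) = 0.2408
Ea = 8.314 * 0.2408 / 9.8236e-05 = 20376.5708 J/mol
Ea = 20.38 kJ/mol

20.38 kJ/mol


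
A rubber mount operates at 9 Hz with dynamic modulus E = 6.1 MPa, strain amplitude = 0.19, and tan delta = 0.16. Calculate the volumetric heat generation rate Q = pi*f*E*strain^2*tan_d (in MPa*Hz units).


Q = pi * f * E * strain^2 * tan_d
= pi * 9 * 6.1 * 0.19^2 * 0.16
= pi * 9 * 6.1 * 0.0361 * 0.16
= 0.9962

Q = 0.9962


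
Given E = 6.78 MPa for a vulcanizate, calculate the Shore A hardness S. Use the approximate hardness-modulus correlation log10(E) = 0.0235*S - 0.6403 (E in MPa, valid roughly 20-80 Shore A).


log10(E) = 0.0235*S - 0.6403  =>  S = (log10(E) + 0.6403) / 0.0235
log10(6.78) = 0.831230
S = (0.831230 + 0.6403) / 0.0235 = 1.471530 / 0.0235
S = 62.6

Shore A = 62.6


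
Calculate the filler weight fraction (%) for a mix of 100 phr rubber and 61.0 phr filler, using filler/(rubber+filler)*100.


Filler % = filler / (rubber + filler) * 100
= 61.0 / (100 + 61.0) * 100
= 61.0 / 161.0 * 100
= 37.89%

37.89%


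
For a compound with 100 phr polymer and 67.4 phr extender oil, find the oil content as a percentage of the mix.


Oil % = oil / (100 + oil) * 100
= 67.4 / (100 + 67.4) * 100
= 67.4 / 167.4 * 100
= 40.26%

40.26%


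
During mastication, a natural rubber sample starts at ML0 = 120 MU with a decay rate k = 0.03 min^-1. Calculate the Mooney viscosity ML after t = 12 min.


ML = ML0 * exp(-k * t)
ML = 120 * exp(-0.03 * 12)
ML = 120 * 0.6977
ML = 83.72 MU

83.72 MU


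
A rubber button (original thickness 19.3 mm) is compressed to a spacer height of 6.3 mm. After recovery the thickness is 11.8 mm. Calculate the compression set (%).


CS = (t0 - recovered) / (t0 - ts) * 100
= (19.3 - 11.8) / (19.3 - 6.3) * 100
= 7.5 / 13.0 * 100
= 57.7%

57.7%


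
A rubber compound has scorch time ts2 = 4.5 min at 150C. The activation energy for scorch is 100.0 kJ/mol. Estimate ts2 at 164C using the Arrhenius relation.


Convert temperatures: T1 = 150 + 273.15 = 423.15 K, T2 = 164 + 273.15 = 437.15 K
ts2_new = 4.5 * exp(100000 / 8.314 * (1/437.15 - 1/423.15))
1/T2 - 1/T1 = -7.5684e-05
ts2_new = 1.81 min

1.81 min


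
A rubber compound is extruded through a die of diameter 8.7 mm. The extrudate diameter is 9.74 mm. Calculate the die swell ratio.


Die swell ratio = D_extrudate / D_die
= 9.74 / 8.7
= 1.12

Die swell = 1.12


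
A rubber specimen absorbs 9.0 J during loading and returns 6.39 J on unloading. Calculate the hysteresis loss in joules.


Hysteresis loss = loading - unloading
= 9.0 - 6.39
= 2.61 J

2.61 J


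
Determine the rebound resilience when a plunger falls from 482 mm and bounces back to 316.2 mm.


Resilience = h_rebound / h_drop * 100
= 316.2 / 482 * 100
= 65.6%

65.6%


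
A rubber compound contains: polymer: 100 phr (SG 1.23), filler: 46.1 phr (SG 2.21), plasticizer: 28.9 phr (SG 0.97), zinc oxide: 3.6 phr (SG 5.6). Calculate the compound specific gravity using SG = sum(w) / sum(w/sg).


Sum of weights = 178.6
Volume contributions:
  polymer: 100/1.23 = 81.3008
  filler: 46.1/2.21 = 20.8597
  plasticizer: 28.9/0.97 = 29.7938
  zinc oxide: 3.6/5.6 = 0.6429
Sum of volumes = 132.5972
SG = 178.6 / 132.5972 = 1.347

SG = 1.347


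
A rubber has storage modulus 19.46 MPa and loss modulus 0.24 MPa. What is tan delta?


tan delta = E'' / E'
= 0.24 / 19.46
= 0.0123

tan delta = 0.0123


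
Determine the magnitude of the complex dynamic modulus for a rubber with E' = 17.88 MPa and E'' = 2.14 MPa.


|E*| = sqrt(E'^2 + E''^2)
= sqrt(17.88^2 + 2.14^2)
= sqrt(319.6944 + 4.5796)
= 18.008 MPa

18.008 MPa


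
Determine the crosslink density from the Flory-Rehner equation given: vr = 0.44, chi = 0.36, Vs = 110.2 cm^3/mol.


ln(1 - vr) = ln(1 - 0.44) = -0.5798
Numerator = -((-0.5798) + 0.44 + 0.36 * 0.44^2) = 0.0701
Denominator = 110.2 * (0.44^(1/3) - 0.44/2) = 59.5731
nu = 0.0701 / 59.5731 = 0.0012 mol/cm^3

0.0012 mol/cm^3


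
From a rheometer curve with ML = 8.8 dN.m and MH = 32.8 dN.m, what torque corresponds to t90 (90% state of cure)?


M90 = ML + 0.9 * (MH - ML)
M90 = 8.8 + 0.9 * (32.8 - 8.8)
M90 = 8.8 + 0.9 * 24.0
M90 = 30.4 dN.m

30.4 dN.m


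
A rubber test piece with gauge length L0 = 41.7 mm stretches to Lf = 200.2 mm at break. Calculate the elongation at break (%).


Elongation = (Lf - L0) / L0 * 100
= (200.2 - 41.7) / 41.7 * 100
= 158.5 / 41.7 * 100
= 380.1%

380.1%


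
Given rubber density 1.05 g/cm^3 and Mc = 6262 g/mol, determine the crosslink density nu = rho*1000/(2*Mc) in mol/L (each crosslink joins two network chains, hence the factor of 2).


nu = rho * 1000 / (2 * Mc)
nu = 1.05 * 1000 / (2 * 6262)
nu = 1050.0 / 12524
nu = 0.0838 mol/L

0.0838 mol/L


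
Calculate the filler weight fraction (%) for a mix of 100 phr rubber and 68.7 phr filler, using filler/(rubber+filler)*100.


Filler % = filler / (rubber + filler) * 100
= 68.7 / (100 + 68.7) * 100
= 68.7 / 168.7 * 100
= 40.72%

40.72%


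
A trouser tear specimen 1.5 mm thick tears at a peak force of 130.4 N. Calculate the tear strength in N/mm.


Tear strength = force / thickness
= 130.4 / 1.5
= 86.93 N/mm

86.93 N/mm


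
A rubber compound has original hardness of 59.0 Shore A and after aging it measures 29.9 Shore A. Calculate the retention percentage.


Retention = aged / original * 100
= 29.9 / 59.0 * 100
= 50.7%

50.7%


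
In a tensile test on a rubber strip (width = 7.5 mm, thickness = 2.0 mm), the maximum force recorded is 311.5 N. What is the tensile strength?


Area = width * thickness = 7.5 * 2.0 = 15.0 mm^2
TS = force / area = 311.5 / 15.0 = 20.77 MPa

20.77 MPa


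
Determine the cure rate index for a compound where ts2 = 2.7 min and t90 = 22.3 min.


CRI = 100 / (t90 - ts2)
= 100 / (22.3 - 2.7)
= 100 / 19.6
= 5.1 min^-1

5.1 min^-1


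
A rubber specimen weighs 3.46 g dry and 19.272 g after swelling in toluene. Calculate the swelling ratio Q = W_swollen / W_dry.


Q = W_swollen / W_dry
Q = 19.272 / 3.46
Q = 5.57

Q = 5.57


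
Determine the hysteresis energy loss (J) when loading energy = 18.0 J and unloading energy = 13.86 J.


Hysteresis loss = loading - unloading
= 18.0 - 13.86
= 4.14 J

4.14 J


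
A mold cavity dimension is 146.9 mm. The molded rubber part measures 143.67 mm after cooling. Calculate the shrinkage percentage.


Shrinkage = (mold - part) / mold * 100
= (146.9 - 143.67) / 146.9 * 100
= 3.23 / 146.9 * 100
= 2.2%

2.2%


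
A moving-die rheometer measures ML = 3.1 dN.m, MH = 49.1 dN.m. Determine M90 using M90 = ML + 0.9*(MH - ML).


M90 = ML + 0.9 * (MH - ML)
M90 = 3.1 + 0.9 * (49.1 - 3.1)
M90 = 3.1 + 0.9 * 46.0
M90 = 44.5 dN.m

44.5 dN.m


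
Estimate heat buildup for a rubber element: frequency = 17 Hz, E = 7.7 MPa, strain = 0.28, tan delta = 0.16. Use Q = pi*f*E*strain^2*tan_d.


Q = pi * f * E * strain^2 * tan_d
= pi * 17 * 7.7 * 0.28^2 * 0.16
= pi * 17 * 7.7 * 0.0784 * 0.16
= 5.1585

Q = 5.1585


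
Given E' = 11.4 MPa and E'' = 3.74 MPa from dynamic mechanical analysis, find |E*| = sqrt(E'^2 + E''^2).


|E*| = sqrt(E'^2 + E''^2)
= sqrt(11.4^2 + 3.74^2)
= sqrt(129.9600 + 13.9876)
= 11.998 MPa

11.998 MPa


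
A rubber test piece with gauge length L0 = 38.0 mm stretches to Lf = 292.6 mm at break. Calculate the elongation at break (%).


Elongation = (Lf - L0) / L0 * 100
= (292.6 - 38.0) / 38.0 * 100
= 254.6 / 38.0 * 100
= 670.0%

670.0%


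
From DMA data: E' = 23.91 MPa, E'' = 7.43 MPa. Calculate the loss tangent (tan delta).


tan delta = E'' / E'
= 7.43 / 23.91
= 0.3107

tan delta = 0.3107


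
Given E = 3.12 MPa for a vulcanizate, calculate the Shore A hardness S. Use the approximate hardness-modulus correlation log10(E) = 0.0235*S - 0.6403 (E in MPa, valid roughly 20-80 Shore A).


log10(E) = 0.0235*S - 0.6403  =>  S = (log10(E) + 0.6403) / 0.0235
log10(3.12) = 0.494155
S = (0.494155 + 0.6403) / 0.0235 = 1.134455 / 0.0235
S = 48.3

Shore A = 48.3


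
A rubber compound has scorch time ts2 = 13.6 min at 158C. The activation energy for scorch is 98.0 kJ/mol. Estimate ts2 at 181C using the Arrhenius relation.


Convert temperatures: T1 = 158 + 273.15 = 431.15 K, T2 = 181 + 273.15 = 454.15 K
ts2_new = 13.6 * exp(98000 / 8.314 * (1/454.15 - 1/431.15))
1/T2 - 1/T1 = -1.1746e-04
ts2_new = 3.41 min

3.41 min


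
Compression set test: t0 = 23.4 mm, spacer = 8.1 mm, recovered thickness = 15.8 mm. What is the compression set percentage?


CS = (t0 - recovered) / (t0 - ts) * 100
= (23.4 - 15.8) / (23.4 - 8.1) * 100
= 7.6 / 15.3 * 100
= 49.7%

49.7%


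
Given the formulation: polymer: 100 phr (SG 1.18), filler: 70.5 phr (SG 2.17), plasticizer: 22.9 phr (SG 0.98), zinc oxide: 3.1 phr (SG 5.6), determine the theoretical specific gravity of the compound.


Sum of weights = 196.5
Volume contributions:
  polymer: 100/1.18 = 84.7458
  filler: 70.5/2.17 = 32.4885
  plasticizer: 22.9/0.98 = 23.3673
  zinc oxide: 3.1/5.6 = 0.5536
Sum of volumes = 141.1552
SG = 196.5 / 141.1552 = 1.392

SG = 1.392


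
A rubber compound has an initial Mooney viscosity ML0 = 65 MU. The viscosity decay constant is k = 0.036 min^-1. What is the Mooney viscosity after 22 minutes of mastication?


ML = ML0 * exp(-k * t)
ML = 65 * exp(-0.036 * 22)
ML = 65 * 0.4529
ML = 29.44 MU

29.44 MU


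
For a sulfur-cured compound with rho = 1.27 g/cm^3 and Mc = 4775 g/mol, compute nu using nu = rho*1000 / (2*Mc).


nu = rho * 1000 / (2 * Mc)
nu = 1.27 * 1000 / (2 * 4775)
nu = 1270.0 / 9550
nu = 0.1330 mol/L

0.1330 mol/L


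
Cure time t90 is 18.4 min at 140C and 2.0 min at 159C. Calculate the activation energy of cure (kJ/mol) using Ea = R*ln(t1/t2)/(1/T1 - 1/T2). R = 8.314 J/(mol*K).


T1 = 413.15 K, T2 = 432.15 K
1/T1 - 1/T2 = 1.0642e-04
ln(t1/t2) = ln(18.4/2.0) = 2.2192
Ea = 8.314 * 2.2192 / 1.0642e-04 = 173378.7307 J/mol
Ea = 173.38 kJ/mol

173.38 kJ/mol


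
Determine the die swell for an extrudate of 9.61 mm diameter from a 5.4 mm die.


Die swell ratio = D_extrudate / D_die
= 9.61 / 5.4
= 1.78

Die swell = 1.78


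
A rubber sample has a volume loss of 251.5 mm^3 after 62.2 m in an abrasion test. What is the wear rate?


Rate = volume_loss / distance
= 251.5 / 62.2
= 4.043 mm^3/m

4.043 mm^3/m


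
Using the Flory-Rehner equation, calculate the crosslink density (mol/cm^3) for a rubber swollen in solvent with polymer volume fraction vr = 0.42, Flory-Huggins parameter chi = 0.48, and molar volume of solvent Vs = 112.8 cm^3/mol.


ln(1 - vr) = ln(1 - 0.42) = -0.5447
Numerator = -((-0.5447) + 0.42 + 0.48 * 0.42^2) = 0.0401
Denominator = 112.8 * (0.42^(1/3) - 0.42/2) = 60.7865
nu = 0.0401 / 60.7865 = 6.5895e-04 mol/cm^3

6.5895e-04 mol/cm^3


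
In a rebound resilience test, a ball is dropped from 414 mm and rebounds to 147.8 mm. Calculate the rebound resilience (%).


Resilience = h_rebound / h_drop * 100
= 147.8 / 414 * 100
= 35.7%

35.7%


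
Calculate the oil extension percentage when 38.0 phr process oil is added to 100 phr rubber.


Oil % = oil / (100 + oil) * 100
= 38.0 / (100 + 38.0) * 100
= 38.0 / 138.0 * 100
= 27.54%

27.54%


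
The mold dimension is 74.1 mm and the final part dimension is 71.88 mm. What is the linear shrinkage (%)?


Shrinkage = (mold - part) / mold * 100
= (74.1 - 71.88) / 74.1 * 100
= 2.22 / 74.1 * 100
= 3.0%

3.0%


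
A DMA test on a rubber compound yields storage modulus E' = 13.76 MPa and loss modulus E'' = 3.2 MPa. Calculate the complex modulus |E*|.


|E*| = sqrt(E'^2 + E''^2)
= sqrt(13.76^2 + 3.2^2)
= sqrt(189.3376 + 10.2400)
= 14.127 MPa

14.127 MPa


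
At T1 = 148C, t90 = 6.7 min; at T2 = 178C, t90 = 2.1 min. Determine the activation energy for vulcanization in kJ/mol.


T1 = 421.15 K, T2 = 451.15 K
1/T1 - 1/T2 = 1.5789e-04
ln(t1/t2) = ln(6.7/2.1) = 1.1602
Ea = 8.314 * 1.1602 / 1.5789e-04 = 61089.7336 J/mol
Ea = 61.09 kJ/mol

61.09 kJ/mol


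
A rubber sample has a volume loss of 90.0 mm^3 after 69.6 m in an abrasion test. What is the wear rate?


Rate = volume_loss / distance
= 90.0 / 69.6
= 1.293 mm^3/m

1.293 mm^3/m


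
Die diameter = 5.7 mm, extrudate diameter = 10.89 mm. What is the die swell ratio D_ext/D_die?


Die swell ratio = D_extrudate / D_die
= 10.89 / 5.7
= 1.911

Die swell = 1.911


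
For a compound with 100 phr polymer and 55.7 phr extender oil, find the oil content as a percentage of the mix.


Oil % = oil / (100 + oil) * 100
= 55.7 / (100 + 55.7) * 100
= 55.7 / 155.7 * 100
= 35.77%

35.77%


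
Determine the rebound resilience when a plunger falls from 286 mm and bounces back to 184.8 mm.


Resilience = h_rebound / h_drop * 100
= 184.8 / 286 * 100
= 64.6%

64.6%
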